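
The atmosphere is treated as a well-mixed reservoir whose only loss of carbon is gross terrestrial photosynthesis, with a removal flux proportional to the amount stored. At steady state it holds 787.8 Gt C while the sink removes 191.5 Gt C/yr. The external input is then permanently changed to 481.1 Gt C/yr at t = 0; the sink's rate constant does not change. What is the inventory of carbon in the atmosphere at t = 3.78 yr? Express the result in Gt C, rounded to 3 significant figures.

Residence time τ = M₀/F₀ = 4.114 yr. The eventual steady state is M_∞ = M₀·(F₁/F₀) = 787.8 × 481.1/191.5 = 1979.2 Gt C.
The anomaly ΔM(t) = M(t) − M_∞ decays as ΔM₀·e^(−t/τ) with ΔM₀ = 787.8 − 1979.2 = −1191 Gt C.
At t = 3.78 yr, e^(−t/τ) = e^(−0.9188) = 0.3990, so ΔM = −475.3 Gt C and M = 1979.2 − 475.3 = 1503.8 Gt C.

1500 Gt C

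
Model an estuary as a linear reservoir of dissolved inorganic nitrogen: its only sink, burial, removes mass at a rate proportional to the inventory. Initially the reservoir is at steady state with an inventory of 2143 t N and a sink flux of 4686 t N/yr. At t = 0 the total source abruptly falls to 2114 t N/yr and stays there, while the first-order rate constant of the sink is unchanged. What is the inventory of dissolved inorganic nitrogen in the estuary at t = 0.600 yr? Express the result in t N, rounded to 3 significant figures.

Residence time τ = M₀/F₀ = 0.4573 yr. The eventual steady state is M_∞ = M₀·(F₁/F₀) = 2143 × 2114/4686 = 966.77 t N.
The anomaly ΔM(t) = M(t) − M_∞ decays as ΔM₀·e^(−t/τ) with ΔM₀ = 2143 − 966.77 = 1176 t N.
At t = 0.600 yr, e^(−t/τ) = e^(−1.312) = 0.2693, so ΔM = 316.7 t N and M = 966.77 + 316.7 = 1283.5 t N.

1280 t N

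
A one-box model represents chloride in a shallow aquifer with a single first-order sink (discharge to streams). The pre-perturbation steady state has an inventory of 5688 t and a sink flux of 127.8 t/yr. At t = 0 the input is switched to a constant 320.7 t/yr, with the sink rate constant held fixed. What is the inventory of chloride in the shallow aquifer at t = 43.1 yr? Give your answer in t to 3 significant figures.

τ = M₀/F₀ = 5688/127.8 = 44.51 yr; rate constant k = 1/τ.
New steady state M_∞ = F₁/k = F₁·τ = 320.7 × 44.51 = 14273 t.
M(t) = M_∞ + (M₀ − M_∞)·e^(−t/τ); t/τ = 43.1/44.51 = 0.9684, so e^(−t/τ) = 0.3797.
M(t) = 14273 − 8585 × 0.3797 = 11014 t.

11000 t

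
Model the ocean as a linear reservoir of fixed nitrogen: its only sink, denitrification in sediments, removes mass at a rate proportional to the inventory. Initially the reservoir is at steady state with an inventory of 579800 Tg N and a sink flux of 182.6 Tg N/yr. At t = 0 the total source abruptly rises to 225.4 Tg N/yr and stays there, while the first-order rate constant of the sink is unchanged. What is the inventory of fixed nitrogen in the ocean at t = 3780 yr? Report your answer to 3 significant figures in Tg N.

674000 Tg N

The sink rate constant is k = F₀/M₀ = 182.6/579800 = 0.0003149 yr⁻¹.
Solving dM/dt = F₁ − kM with M(0) = M₀ gives M(t) = F₁/k + (M₀ − F₁/k)·e^(−kt).
F₁/k = 225.4/0.0003149 = 715700 Tg N; kt = 0.0003149 × 3780 = 1.190, e^(−kt) = 0.3041.
M(3780) = 715700 + (579800 − 715700) × 0.3041 = 715700 − 41320 = 674380 Tg N.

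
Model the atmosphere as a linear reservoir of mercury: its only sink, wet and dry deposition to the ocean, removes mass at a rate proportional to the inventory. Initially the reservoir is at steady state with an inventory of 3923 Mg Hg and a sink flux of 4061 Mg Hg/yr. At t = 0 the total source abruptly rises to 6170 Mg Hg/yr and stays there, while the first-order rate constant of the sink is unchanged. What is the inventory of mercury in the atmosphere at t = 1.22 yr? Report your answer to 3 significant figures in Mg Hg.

The sink rate constant is k = F₀/M₀ = 4061/3923 = 1.035 yr⁻¹.
Solving dM/dt = F₁ − kM with M(0) = M₀ gives M(t) = F₁/k + (M₀ − F₁/k)·e^(−kt).
F₁/k = 6170/1.035 = 5960.3 Mg Hg; kt = 1.035 × 1.22 = 1.263, e^(−kt) = 0.2828.
M(1.22) = 5960.3 + (3923 − 5960.3) × 0.2828 = 5960.3 − 576.2 = 5384.1 Mg Hg.

5380 Mg Hg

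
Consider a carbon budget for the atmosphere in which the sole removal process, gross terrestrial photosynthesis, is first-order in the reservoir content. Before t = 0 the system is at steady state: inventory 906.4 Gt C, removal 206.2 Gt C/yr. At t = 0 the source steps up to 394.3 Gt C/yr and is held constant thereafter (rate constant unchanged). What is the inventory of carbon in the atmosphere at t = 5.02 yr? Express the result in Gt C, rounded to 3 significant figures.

τ = M₀/F₀ = 906.4/206.2 = 4.396 yr; rate constant k = 1/τ.
New steady state M_∞ = F₁/k = F₁·τ = 394.3 × 4.396 = 1733.2 Gt C.
M(t) = M_∞ + (M₀ − M_∞)·e^(−t/τ); t/τ = 5.02/4.396 = 1.142, so e^(−t/τ) = 0.3192.
M(t) = 1733.2 − 826.8 × 0.3192 = 1469.3 Gt C.

1470 Gt C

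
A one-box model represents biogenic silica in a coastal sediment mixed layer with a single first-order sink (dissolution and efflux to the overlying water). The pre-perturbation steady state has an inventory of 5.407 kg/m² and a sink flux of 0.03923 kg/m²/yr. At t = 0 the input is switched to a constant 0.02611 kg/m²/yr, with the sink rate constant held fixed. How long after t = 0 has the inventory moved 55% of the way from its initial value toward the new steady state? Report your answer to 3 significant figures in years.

τ = M₀/F₀ = 5.407/0.03923 = 137.8 yr.
The remaining gap fraction is e^(−t/τ); 55% covered ⇒ e^(−t/τ) = 0.450.
t = −τ ln(0.450) = 137.8 × 0.7985 = 110.1 yr.

110 yr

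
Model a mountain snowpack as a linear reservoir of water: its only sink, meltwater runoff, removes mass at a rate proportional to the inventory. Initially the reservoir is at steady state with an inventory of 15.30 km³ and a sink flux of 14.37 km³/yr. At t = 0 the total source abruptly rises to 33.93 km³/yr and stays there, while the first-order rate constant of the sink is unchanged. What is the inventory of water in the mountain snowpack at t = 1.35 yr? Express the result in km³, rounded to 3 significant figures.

τ = M₀/F₀ = 15.30/14.37 = 1.065 yr; rate constant k = 1/τ.
New steady state M_∞ = F₁/k = F₁·τ = 33.93 × 1.065 = 36.126 km³.
M(t) = M_∞ + (M₀ − M_∞)·e^(−t/τ); t/τ = 1.35/1.065 = 1.268, so e^(−t/τ) = 0.2814.
M(t) = 36.126 − 20.83 × 0.2814 = 30.265 km³.

30.3 km³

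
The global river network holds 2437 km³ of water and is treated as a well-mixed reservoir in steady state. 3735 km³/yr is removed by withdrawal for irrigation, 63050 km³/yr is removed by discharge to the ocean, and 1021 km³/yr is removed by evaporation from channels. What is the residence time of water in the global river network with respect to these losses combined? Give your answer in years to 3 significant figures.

Total removal = 3735 + 63050 + 1021 = 67806 km³/yr.
τ = M / ΣF_out = 2437 / 67806 = 0.03594 yr.

0.0359 yr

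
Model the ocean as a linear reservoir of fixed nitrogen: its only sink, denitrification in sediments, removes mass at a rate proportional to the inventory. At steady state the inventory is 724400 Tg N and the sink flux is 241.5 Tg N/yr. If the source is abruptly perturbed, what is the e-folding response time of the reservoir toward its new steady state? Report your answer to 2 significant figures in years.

3000 yr

For a linear reservoir the response time equals the residence time τ = M/F.
τ = 724400 / 241.5 = 3000 yr.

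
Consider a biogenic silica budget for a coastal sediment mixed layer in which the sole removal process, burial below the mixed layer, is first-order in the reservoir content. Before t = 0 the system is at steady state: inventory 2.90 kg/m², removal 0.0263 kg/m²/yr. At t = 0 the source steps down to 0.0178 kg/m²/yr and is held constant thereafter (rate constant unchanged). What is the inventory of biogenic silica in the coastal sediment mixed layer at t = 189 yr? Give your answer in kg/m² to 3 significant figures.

τ = M₀/F₀ = 2.90/0.0263 = 110.3 yr; rate constant k = 1/τ.
New steady state M_∞ = F₁/k = F₁·τ = 0.0178 × 110.3 = 1.9627 kg/m².
M(t) = M_∞ + (M₀ − M_∞)·e^(−t/τ); t/τ = 189/110.3 = 1.714, so e^(−t/τ) = 0.1801.
M(t) = 1.9627 + 0.9373 × 0.1801 = 2.1316 kg/m².

2.13 kg/m²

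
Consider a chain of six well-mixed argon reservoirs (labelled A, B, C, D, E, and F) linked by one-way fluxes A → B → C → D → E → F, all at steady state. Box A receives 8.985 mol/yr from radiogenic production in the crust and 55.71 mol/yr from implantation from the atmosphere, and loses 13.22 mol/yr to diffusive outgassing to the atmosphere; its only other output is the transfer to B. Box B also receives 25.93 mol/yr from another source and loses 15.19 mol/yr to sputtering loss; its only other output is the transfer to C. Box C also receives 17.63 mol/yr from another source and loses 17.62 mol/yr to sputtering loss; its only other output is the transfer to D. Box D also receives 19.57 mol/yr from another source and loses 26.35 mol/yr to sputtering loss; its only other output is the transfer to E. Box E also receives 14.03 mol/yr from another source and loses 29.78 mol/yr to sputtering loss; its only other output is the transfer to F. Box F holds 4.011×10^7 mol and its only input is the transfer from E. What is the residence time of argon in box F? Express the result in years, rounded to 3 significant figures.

1.01×10^6 yr

Box A: F(A→B) = (8.985 + 55.71) − 13.22 = 51.475 mol/yr.
Box B: F(B→C) = (51.475 + 25.93) − 15.19 = 62.215 mol/yr.
Box C: F(C→D) = (62.215 + 17.63) − 17.62 = 62.225 mol/yr.
Box D: F(D→E) = (62.225 + 19.57) − 26.35 = 55.445 mol/yr.
Box E: F(E→F) = (55.445 + 14.03) − 29.78 = 39.695 mol/yr.
Box F throughput = its input = 39.695 mol/yr; τ = 4.011×10^7 / 39.695 = 1.010×10^6 yr.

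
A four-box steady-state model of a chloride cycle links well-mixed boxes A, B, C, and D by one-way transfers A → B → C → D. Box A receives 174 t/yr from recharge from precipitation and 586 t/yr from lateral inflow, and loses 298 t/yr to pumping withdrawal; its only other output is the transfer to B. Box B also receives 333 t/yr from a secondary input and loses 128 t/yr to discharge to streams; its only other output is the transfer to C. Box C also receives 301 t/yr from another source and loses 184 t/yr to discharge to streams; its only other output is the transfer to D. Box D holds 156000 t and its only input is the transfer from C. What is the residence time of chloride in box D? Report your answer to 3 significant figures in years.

Box A: F(A→B) = (174 + 586) − 298 = 462.00 t/yr.
Box B: F(B→C) = (462.00 + 333) − 128 = 667.00 t/yr.
Box C: F(C→D) = (667.00 + 301) − 184 = 784.00 t/yr.
Box D throughput = its input = 784.00 t/yr; τ = 156000 / 784.00 = 199.0 yr.

199 yr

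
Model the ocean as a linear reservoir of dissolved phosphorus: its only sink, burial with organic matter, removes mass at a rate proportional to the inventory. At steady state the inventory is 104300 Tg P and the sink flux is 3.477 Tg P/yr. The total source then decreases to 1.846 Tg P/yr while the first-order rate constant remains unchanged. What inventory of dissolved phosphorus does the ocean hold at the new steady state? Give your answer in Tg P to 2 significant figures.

55000 Tg P

Rate constant k = F/M = 3.477 / 104300 = 3.334×10^-5 yr⁻¹.
At the new steady state, source = k·M_new ⇒ M_new = 1.846 / 3.334×10^-5 = 55370 Tg P.
(Equivalently M_new = M × F_new/F_old = 104300 × 1.846/3.477.)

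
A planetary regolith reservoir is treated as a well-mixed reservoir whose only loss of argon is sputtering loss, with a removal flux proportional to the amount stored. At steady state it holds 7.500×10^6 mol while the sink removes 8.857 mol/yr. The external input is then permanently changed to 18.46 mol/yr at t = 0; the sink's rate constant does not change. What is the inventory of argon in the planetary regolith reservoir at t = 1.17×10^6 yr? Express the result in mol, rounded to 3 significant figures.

Residence time τ = M₀/F₀ = 846800 yr. The eventual steady state is M_∞ = M₀·(F₁/F₀) = 7.500×10^6 × 18.46/8.857 = 1.5632×10^7 mol.
The anomaly ΔM(t) = M(t) − M_∞ decays as ΔM₀·e^(−t/τ) with ΔM₀ = 7.500×10^6 − 1.5632×10^7 = −8.132×10^6 mol.
At t = 1.17×10^6 yr, e^(−t/τ) = e^(−1.382) = 0.2512, so ΔM = −2.042×10^6 mol and M = 1.5632×10^7 − 2.042×10^6 = 1.3589×10^7 mol.

1.36×10^7 mol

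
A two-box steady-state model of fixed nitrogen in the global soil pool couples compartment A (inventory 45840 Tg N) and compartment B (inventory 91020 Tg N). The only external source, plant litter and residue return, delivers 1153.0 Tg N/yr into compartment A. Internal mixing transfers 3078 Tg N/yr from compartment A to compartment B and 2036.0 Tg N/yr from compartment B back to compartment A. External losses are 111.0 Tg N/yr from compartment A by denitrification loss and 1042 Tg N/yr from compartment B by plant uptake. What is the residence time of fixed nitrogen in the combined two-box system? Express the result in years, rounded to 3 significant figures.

Residence time in the combined system uses the total inventory and the total *external* removal — internal exchanges between the two boxes cancel.
M_total = 45840 + 91020 = 136860 Tg N.
ΣF_external_out = 111.0 + 1042 = 1153.0 Tg N/yr.
τ = M_total / ΣF_ext = 136860 / 1153.0 = 118.7 yr.

119 yr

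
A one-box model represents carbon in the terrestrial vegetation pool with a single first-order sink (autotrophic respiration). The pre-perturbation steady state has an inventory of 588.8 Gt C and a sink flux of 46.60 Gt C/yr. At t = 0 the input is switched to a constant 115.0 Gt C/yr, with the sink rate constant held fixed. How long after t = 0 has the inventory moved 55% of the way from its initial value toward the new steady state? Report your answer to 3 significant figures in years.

10.1 yr

τ = M₀/F₀ = 588.8/46.60 = 12.64 yr.
The remaining gap fraction is e^(−t/τ); 55% covered ⇒ e^(−t/τ) = 0.450.
t = −τ ln(0.450) = 12.64 × 0.7985 = 10.09 yr.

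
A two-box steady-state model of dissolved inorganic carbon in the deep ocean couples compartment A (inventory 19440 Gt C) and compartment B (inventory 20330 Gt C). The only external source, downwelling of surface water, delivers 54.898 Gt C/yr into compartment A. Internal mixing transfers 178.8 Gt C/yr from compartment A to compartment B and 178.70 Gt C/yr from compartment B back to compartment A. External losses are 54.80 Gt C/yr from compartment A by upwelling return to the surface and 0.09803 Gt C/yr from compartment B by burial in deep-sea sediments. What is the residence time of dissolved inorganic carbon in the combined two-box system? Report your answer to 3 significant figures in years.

For the system as a whole, the A↔B exchange is internal and contributes nothing to the throughput; only the external sinks remove mass.
M_total = 19440 + 20330 = 39770 Gt C.
ΣF_external_out = 54.80 + 0.09803 = 54.898 Gt C/yr.
τ = M_total / ΣF_ext = 39770 / 54.898 = 724.4 yr.

724 yr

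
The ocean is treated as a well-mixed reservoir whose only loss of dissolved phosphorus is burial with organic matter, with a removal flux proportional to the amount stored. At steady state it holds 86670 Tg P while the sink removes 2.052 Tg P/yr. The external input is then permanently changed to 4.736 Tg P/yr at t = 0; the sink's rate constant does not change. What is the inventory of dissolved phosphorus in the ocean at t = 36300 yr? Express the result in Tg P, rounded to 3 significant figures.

Residence time τ = M₀/F₀ = 42240 yr. The eventual steady state is M_∞ = M₀·(F₁/F₀) = 86670 × 4.736/2.052 = 200030 Tg P.
The anomaly ΔM(t) = M(t) − M_∞ decays as ΔM₀·e^(−t/τ) with ΔM₀ = 86670 − 200030 = −113400 Tg P.
At t = 36300 yr, e^(−t/τ) = e^(−0.8594) = 0.4234, so ΔM = −48000 Tg P and M = 200030 − 48000 = 152040 Tg P.

152000 Tg P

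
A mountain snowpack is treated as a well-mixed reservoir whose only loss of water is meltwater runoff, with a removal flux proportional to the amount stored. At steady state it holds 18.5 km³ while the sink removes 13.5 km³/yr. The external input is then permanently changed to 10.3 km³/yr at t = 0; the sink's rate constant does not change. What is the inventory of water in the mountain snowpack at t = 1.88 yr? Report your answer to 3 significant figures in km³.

τ = M₀/F₀ = 18.5/13.5 = 1.370 yr; rate constant k = 1/τ.
New steady state M_∞ = F₁/k = F₁·τ = 10.3 × 1.370 = 14.115 km³.
M(t) = M_∞ + (M₀ − M_∞)·e^(−t/τ); t/τ = 1.88/1.370 = 1.372, so e^(−t/τ) = 0.2536.
M(t) = 14.115 + 4.385 × 0.2536 = 15.227 km³.

15.2 km³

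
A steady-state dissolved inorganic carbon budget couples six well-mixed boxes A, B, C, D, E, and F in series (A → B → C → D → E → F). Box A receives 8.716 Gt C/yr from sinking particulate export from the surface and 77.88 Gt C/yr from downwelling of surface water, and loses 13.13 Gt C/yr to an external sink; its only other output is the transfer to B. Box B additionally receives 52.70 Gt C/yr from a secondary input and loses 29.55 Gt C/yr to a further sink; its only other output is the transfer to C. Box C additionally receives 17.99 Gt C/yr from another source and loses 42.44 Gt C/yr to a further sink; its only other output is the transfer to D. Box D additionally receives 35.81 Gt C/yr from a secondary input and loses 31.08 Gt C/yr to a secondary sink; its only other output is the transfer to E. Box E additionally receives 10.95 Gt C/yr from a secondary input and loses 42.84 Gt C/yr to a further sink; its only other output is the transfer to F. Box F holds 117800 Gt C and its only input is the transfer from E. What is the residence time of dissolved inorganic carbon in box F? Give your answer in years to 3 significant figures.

Box A: F(A→B) = (8.716 + 77.88) − 13.13 = 73.466 Gt C/yr.
Box B: F(B→C) = (73.466 + 52.70) − 29.55 = 96.616 Gt C/yr.
Box C: F(C→D) = (96.616 + 17.99) − 42.44 = 72.166 Gt C/yr.
Box D: F(D→E) = (72.166 + 35.81) − 31.08 = 76.896 Gt C/yr.
Box E: F(E→F) = (76.896 + 10.95) − 42.84 = 45.006 Gt C/yr.
Box F throughput = its input = 45.006 Gt C/yr; τ = 117800 / 45.006 = 2617 yr.

2620 yr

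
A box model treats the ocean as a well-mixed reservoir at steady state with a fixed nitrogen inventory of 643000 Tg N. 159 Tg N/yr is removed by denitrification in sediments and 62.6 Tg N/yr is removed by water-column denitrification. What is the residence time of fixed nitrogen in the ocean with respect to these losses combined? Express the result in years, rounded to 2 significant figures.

Total removal = 159.0 + 62.60 = 221.60 Tg N/yr.
τ = M / ΣF_out = 643000 / 221.60 = 2902 yr.

2900 yr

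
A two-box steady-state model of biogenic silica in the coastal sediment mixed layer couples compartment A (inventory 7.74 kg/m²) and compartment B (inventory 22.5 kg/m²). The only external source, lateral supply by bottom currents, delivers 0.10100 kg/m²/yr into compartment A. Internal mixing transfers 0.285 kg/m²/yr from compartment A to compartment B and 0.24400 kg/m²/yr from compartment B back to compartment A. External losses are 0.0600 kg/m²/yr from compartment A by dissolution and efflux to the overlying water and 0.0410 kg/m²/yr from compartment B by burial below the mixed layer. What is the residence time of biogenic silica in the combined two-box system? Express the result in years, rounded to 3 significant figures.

Residence time in the combined system uses the total inventory and the total *external* removal — internal exchanges between the two boxes cancel.
M_total = 7.74 + 22.5 = 30.240 kg/m².
ΣF_external_out = 0.0600 + 0.0410 = 0.10100 kg/m²/yr.
τ = M_total / ΣF_ext = 30.240 / 0.10100 = 299.4 yr.

299 yr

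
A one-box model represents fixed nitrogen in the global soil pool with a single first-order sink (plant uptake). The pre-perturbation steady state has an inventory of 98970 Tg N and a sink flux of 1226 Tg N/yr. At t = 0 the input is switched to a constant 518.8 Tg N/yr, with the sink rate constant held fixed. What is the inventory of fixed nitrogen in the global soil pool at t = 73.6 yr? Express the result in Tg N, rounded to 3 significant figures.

64800 Tg N

τ = M₀/F₀ = 98970/1226 = 80.73 yr; rate constant k = 1/τ.
New steady state M_∞ = F₁/k = F₁·τ = 518.8 × 80.73 = 41881 Tg N.
M(t) = M_∞ + (M₀ − M_∞)·e^(−t/τ); t/τ = 73.6/80.73 = 0.9117, so e^(−t/τ) = 0.4018.
M(t) = 41881 + 57090 × 0.4018 = 64821 Tg N.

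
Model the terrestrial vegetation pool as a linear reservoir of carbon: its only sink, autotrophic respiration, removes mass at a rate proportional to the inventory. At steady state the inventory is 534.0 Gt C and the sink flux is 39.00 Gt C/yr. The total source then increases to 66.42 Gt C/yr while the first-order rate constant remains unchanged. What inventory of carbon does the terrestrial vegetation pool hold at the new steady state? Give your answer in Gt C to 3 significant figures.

Rate constant k = F/M = 39.00 / 534.0 = 0.07303 yr⁻¹.
At the new steady state, source = k·M_new ⇒ M_new = 66.42 / 0.07303 = 909.4 Gt C.
(Equivalently M_new = M × F_new/F_old = 534.0 × 66.42/39.00.)

909 Gt C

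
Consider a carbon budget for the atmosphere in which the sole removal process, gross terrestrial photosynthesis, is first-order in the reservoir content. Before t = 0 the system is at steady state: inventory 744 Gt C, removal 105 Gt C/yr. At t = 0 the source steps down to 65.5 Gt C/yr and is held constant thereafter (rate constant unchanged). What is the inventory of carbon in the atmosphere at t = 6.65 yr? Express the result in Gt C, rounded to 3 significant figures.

574 Gt C

τ = M₀/F₀ = 744/105 = 7.086 yr; rate constant k = 1/τ.
New steady state M_∞ = F₁/k = F₁·τ = 65.5 × 7.086 = 464.11 Gt C.
M(t) = M_∞ + (M₀ − M_∞)·e^(−t/τ); t/τ = 6.65/7.086 = 0.9385, so e^(−t/τ) = 0.3912.
M(t) = 464.11 + 279.9 × 0.3912 = 573.61 Gt C.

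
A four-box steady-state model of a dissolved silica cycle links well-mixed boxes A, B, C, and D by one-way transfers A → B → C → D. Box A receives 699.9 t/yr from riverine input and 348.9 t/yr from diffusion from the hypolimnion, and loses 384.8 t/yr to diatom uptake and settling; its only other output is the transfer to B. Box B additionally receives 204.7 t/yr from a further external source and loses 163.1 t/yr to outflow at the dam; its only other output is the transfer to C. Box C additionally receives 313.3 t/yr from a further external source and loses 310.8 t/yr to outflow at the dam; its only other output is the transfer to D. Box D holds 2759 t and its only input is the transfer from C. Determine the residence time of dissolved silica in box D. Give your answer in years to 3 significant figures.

3.90 yr

Box A: F(A→B) = (699.9 + 348.9) − 384.8 = 664.00 t/yr.
Box B: F(B→C) = (664.00 + 204.7) − 163.1 = 705.60 t/yr.
Box C: F(C→D) = (705.60 + 313.3) − 310.8 = 708.10 t/yr.
Box D throughput = its input = 708.10 t/yr; τ = 2759 / 708.10 = 3.896 yr.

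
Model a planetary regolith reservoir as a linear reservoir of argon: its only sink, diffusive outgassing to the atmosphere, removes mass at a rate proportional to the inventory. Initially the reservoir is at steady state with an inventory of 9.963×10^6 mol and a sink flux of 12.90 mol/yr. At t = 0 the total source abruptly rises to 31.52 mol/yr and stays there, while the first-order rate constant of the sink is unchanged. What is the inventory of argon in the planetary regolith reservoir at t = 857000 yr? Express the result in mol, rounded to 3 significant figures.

τ = M₀/F₀ = 9.963×10^6/12.90 = 772300 yr; rate constant k = 1/τ.
New steady state M_∞ = F₁/k = F₁·τ = 31.52 × 772300 = 2.4344×10^7 mol.
M(t) = M_∞ + (M₀ − M_∞)·e^(−t/τ); t/τ = 857000/772300 = 1.110, so e^(−t/τ) = 0.3297.
M(t) = 2.4344×10^7 − 1.438×10^7 × 0.3297 = 1.9603×10^7 mol.

1.96×10^7 mol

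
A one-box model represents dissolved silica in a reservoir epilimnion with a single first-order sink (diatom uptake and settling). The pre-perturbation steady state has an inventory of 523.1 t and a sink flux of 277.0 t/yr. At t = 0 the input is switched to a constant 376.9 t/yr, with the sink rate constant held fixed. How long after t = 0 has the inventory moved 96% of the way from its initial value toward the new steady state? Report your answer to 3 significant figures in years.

τ = M₀/F₀ = 523.1/277.0 = 1.888 yr.
The remaining gap fraction is e^(−t/τ); 96% covered ⇒ e^(−t/τ) = 0.0400.
t = −τ ln(0.0400) = 1.888 × 3.219 = 6.079 yr.

6.08 yr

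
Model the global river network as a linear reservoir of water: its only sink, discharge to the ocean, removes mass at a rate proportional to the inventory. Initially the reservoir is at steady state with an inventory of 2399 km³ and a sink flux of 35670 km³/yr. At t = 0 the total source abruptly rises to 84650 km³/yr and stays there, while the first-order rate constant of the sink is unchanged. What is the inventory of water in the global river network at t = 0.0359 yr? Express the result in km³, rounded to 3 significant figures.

3760 km³

τ = M₀/F₀ = 2399/35670 = 0.06726 yr; rate constant k = 1/τ.
New steady state M_∞ = F₁/k = F₁·τ = 84650 × 0.06726 = 5693.2 km³.
M(t) = M_∞ + (M₀ − M_∞)·e^(−t/τ); t/τ = 0.0359/0.06726 = 0.5338, so e^(−t/τ) = 0.5864.
M(t) = 5693.2 − 3294 × 0.5864 = 3761.5 km³.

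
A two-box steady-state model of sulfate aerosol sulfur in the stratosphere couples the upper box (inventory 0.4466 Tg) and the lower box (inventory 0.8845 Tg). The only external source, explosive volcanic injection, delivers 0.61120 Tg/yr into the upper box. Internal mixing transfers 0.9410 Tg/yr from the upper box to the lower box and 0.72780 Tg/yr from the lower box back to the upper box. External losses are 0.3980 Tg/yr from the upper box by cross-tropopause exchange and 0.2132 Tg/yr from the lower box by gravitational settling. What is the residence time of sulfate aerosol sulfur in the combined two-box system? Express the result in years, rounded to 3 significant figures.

Treat the two boxes together as one reservoir: the mixing fluxes between them are internal recycling, so τ = ΣM / Σ(external losses).
M_total = 0.4466 + 0.8845 = 1.3311 Tg.
ΣF_external_out = 0.3980 + 0.2132 = 0.61120 Tg/yr.
τ = M_total / ΣF_ext = 1.3311 / 0.61120 = 2.178 yr.

2.18 yr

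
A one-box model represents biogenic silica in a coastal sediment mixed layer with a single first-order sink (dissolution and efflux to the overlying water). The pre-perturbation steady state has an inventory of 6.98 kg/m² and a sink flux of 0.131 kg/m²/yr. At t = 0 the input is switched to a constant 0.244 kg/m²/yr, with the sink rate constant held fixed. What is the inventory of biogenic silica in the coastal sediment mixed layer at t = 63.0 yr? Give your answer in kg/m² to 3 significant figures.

11.2 kg/m²

The sink rate constant is k = F₀/M₀ = 0.131/6.98 = 0.01877 yr⁻¹.
Solving dM/dt = F₁ − kM with M(0) = M₀ gives M(t) = F₁/k + (M₀ − F₁/k)·e^(−kt).
F₁/k = 0.244/0.01877 = 13.001 kg/m²; kt = 0.01877 × 63.0 = 1.182, e^(−kt) = 0.3065.
M(63.0) = 13.001 + (6.98 − 13.001) × 0.3065 = 13.001 − 1.846 = 11.155 kg/m².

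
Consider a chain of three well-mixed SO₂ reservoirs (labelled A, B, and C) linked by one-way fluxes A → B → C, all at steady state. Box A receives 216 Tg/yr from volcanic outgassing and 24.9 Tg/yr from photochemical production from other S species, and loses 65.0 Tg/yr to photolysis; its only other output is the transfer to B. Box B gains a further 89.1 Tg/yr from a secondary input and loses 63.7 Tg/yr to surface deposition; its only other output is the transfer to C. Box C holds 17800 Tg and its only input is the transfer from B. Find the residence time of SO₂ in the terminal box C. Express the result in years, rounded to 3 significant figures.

Box A: F(A→B) = (216 + 24.9) − 65.0 = 175.90 Tg/yr.
Box B: F(B→C) = (175.90 + 89.1) − 63.7 = 201.30 Tg/yr.
Box C throughput = its input = 201.30 Tg/yr; τ = 17800 / 201.30 = 88.43 yr.

88.4 yr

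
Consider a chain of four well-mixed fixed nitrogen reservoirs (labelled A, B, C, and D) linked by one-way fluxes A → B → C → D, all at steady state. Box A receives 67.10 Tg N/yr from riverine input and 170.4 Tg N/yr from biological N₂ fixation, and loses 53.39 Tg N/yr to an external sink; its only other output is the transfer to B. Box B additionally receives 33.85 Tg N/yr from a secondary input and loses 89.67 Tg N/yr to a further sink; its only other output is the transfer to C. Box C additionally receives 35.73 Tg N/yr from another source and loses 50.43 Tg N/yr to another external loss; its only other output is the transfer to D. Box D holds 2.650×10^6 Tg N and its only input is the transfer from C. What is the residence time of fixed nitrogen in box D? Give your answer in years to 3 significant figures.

Box A: F(A→B) = (67.10 + 170.4) − 53.39 = 184.11 Tg N/yr.
Box B: F(B→C) = (184.11 + 33.85) − 89.67 = 128.29 Tg N/yr.
Box C: F(C→D) = (128.29 + 35.73) − 50.43 = 113.59 Tg N/yr.
Box D throughput = its input = 113.59 Tg N/yr; τ = 2.650×10^6 / 113.59 = 23330 yr.

23300 yr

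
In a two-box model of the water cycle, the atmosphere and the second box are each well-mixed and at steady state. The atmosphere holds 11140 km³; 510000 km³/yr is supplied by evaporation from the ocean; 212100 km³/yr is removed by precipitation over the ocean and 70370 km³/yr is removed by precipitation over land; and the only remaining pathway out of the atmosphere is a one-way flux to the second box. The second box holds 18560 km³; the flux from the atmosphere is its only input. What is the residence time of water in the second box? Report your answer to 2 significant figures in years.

0.082 yr

Balance the atmosphere: ΣF_in = 510000 km³/yr.
Flux to the second box = ΣF_in − (212100 + 70370) = 227530 km³/yr.
At steady state the output of the second box equals its input, 227530 km³/yr.
τ = M / F = 18560 / 227530 = 0.08157 yr.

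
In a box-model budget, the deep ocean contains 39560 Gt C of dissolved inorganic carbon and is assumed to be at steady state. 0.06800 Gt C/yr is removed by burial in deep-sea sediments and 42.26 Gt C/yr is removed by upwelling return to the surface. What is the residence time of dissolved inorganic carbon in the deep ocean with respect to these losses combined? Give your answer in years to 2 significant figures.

Total removal = 0.06800 + 42.26 = 42.328 Gt C/yr.
τ = M / ΣF_out = 39560 / 42.328 = 934.6 yr.

930 yr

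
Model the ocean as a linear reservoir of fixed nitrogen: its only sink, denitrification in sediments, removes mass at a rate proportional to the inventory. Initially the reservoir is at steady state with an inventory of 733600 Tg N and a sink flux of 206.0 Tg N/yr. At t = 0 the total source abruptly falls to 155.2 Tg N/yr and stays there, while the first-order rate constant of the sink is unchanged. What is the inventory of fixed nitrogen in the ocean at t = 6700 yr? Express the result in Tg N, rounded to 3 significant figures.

τ = M₀/F₀ = 733600/206.0 = 3561 yr; rate constant k = 1/τ.
New steady state M_∞ = F₁/k = F₁·τ = 155.2 × 3561 = 552690 Tg N.
M(t) = M_∞ + (M₀ − M_∞)·e^(−t/τ); t/τ = 6700/3561 = 1.881, so e^(−t/τ) = 0.1524.
M(t) = 552690 + 180900 × 0.1524 = 580260 Tg N.

580000 Tg N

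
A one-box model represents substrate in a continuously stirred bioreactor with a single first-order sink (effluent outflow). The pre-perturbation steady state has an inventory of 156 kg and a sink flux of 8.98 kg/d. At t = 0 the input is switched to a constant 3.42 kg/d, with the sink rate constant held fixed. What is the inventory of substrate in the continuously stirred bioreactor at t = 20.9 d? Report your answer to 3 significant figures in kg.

88.4 kg

Residence time τ = M₀/F₀ = 17.37 d. The eventual steady state is M_∞ = M₀·(F₁/F₀) = 156 × 3.42/8.98 = 59.412 kg.
The anomaly ΔM(t) = M(t) − M_∞ decays as ΔM₀·e^(−t/τ) with ΔM₀ = 156 − 59.412 = 96.59 kg.
At t = 20.9 d, e^(−t/τ) = e^(−1.203) = 0.3003, so ΔM = 29.00 kg and M = 59.412 + 29.00 = 88.414 kg.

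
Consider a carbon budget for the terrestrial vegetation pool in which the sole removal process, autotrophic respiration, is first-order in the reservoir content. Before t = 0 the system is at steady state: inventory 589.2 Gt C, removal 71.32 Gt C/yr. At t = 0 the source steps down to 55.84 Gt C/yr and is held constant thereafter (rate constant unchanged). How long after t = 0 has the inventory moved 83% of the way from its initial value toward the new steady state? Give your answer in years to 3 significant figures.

14.6 yr

τ = M₀/F₀ = 589.2/71.32 = 8.261 yr.
The remaining gap fraction is e^(−t/τ); 83% covered ⇒ e^(−t/τ) = 0.170.
t = −τ ln(0.170) = 8.261 × 1.772 = 14.64 yr.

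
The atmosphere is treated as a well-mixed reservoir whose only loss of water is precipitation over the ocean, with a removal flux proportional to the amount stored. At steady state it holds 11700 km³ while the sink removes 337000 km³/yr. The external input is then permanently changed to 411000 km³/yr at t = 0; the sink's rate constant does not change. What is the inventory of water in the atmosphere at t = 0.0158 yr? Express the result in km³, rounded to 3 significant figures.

τ = M₀/F₀ = 11700/337000 = 0.03472 yr; rate constant k = 1/τ.
New steady state M_∞ = F₁/k = F₁·τ = 411000 × 0.03472 = 14269 km³.
M(t) = M_∞ + (M₀ − M_∞)·e^(−t/τ); t/τ = 0.0158/0.03472 = 0.4551, so e^(−t/τ) = 0.6344.
M(t) = 14269 − 2569 × 0.6344 = 12639 km³.

12600 km³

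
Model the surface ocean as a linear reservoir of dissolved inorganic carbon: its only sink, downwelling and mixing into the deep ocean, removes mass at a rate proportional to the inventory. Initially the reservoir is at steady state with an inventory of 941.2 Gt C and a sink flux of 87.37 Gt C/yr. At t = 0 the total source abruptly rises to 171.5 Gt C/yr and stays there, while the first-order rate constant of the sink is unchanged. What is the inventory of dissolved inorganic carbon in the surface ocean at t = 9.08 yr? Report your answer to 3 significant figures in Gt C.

Residence time τ = M₀/F₀ = 10.77 yr. The eventual steady state is M_∞ = M₀·(F₁/F₀) = 941.2 × 171.5/87.37 = 1847.5 Gt C.
The anomaly ΔM(t) = M(t) − M_∞ decays as ΔM₀·e^(−t/τ) with ΔM₀ = 941.2 − 1847.5 = −906.3 Gt C.
At t = 9.08 yr, e^(−t/τ) = e^(−0.8429) = 0.4305, so ΔM = −390.1 Gt C and M = 1847.5 − 390.1 = 1457.4 Gt C.

1460 Gt C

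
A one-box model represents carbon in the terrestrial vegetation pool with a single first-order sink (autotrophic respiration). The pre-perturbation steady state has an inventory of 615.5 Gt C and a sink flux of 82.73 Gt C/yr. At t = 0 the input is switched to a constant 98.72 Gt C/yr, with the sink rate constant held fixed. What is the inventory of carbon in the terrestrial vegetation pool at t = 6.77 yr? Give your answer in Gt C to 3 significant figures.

τ = M₀/F₀ = 615.5/82.73 = 7.440 yr; rate constant k = 1/τ.
New steady state M_∞ = F₁/k = F₁·τ = 98.72 × 7.440 = 734.46 Gt C.
M(t) = M_∞ + (M₀ − M_∞)·e^(−t/τ); t/τ = 6.77/7.440 = 0.9100, so e^(−t/τ) = 0.4025.
M(t) = 734.46 − 119.0 × 0.4025 = 686.58 Gt C.

687 Gt C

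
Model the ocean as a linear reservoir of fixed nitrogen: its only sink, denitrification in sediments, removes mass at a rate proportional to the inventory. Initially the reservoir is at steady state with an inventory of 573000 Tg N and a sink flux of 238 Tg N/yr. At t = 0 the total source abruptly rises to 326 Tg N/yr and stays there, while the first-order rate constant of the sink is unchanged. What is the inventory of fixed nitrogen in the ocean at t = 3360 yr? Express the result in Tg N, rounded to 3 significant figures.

732000 Tg N

Residence time τ = M₀/F₀ = 2408 yr. The eventual steady state is M_∞ = M₀·(F₁/F₀) = 573000 × 326/238 = 784870 Tg N.
The anomaly ΔM(t) = M(t) − M_∞ decays as ΔM₀·e^(−t/τ) with ΔM₀ = 573000 − 784870 = −211900 Tg N.
At t = 3360 yr, e^(−t/τ) = e^(−1.396) = 0.2477, so ΔM = −52480 Tg N and M = 784870 − 52480 = 732390 Tg N.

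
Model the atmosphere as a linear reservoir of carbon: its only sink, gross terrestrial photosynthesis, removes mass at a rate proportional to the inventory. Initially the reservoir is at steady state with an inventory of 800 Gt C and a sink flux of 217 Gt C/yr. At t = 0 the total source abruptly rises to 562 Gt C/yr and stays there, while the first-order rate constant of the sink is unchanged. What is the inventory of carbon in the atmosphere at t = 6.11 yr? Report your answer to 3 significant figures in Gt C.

The sink rate constant is k = F₀/M₀ = 217/800 = 0.2712 yr⁻¹.
Solving dM/dt = F₁ − kM with M(0) = M₀ gives M(t) = F₁/k + (M₀ − F₁/k)·e^(−kt).
F₁/k = 562/0.2712 = 2071.9 Gt C; kt = 0.2712 × 6.11 = 1.657, e^(−kt) = 0.1906.
M(6.11) = 2071.9 + (800 − 2071.9) × 0.1906 = 2071.9 − 242.5 = 1829.4 Gt C.

1830 Gt C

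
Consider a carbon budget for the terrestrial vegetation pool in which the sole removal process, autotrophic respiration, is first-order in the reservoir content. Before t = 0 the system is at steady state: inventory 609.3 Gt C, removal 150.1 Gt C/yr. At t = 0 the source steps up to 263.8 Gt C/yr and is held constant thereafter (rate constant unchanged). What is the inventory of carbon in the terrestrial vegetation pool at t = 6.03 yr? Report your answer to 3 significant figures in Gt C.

Residence time τ = M₀/F₀ = 4.059 yr. The eventual steady state is M_∞ = M₀·(F₁/F₀) = 609.3 × 263.8/150.1 = 1070.8 Gt C.
The anomaly ΔM(t) = M(t) − M_∞ decays as ΔM₀·e^(−t/τ) with ΔM₀ = 609.3 − 1070.8 = −461.5 Gt C.
At t = 6.03 yr, e^(−t/τ) = e^(−1.485) = 0.2264, so ΔM = −104.5 Gt C and M = 1070.8 − 104.5 = 966.35 Gt C.

966 Gt C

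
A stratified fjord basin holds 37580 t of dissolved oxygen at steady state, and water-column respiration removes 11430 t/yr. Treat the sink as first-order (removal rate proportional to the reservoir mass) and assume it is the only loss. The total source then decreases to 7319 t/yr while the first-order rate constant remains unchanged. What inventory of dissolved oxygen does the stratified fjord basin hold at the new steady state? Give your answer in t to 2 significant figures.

Rate constant k = F/M = 11430 / 37580 = 0.3042 yr⁻¹.
At the new steady state, source = k·M_new ⇒ M_new = 7319 / 0.3042 = 24060 t.
(Equivalently M_new = M × F_new/F_old = 37580 × 7319/11430.)

24000 t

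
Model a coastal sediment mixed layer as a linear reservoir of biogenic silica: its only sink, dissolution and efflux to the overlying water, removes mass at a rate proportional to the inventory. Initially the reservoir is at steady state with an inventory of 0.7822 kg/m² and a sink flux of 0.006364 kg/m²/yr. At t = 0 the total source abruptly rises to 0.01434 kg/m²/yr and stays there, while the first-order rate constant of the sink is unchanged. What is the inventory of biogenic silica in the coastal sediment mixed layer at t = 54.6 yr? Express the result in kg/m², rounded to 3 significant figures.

1.13 kg/m²

τ = M₀/F₀ = 0.7822/0.006364 = 122.9 yr; rate constant k = 1/τ.
New steady state M_∞ = F₁/k = F₁·τ = 0.01434 × 122.9 = 1.7625 kg/m².
M(t) = M_∞ + (M₀ − M_∞)·e^(−t/τ); t/τ = 54.6/122.9 = 0.4442, so e^(−t/τ) = 0.6413.
M(t) = 1.7625 − 0.9803 × 0.6413 = 1.1338 kg/m².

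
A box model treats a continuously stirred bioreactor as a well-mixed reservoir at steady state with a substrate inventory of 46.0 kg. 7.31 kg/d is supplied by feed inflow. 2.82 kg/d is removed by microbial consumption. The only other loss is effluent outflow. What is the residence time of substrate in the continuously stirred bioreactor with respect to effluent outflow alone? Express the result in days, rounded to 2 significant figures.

At steady state ΣF_in = ΣF_out.
ΣF_in = 7.3100 kg/d.
Effluent outflow flux = ΣF_in − (2.82) = 7.3100 − 2.820 = 4.490 kg/d.
τ = M / F = 46.0 / 4.490 = 10.24 d.

10 d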